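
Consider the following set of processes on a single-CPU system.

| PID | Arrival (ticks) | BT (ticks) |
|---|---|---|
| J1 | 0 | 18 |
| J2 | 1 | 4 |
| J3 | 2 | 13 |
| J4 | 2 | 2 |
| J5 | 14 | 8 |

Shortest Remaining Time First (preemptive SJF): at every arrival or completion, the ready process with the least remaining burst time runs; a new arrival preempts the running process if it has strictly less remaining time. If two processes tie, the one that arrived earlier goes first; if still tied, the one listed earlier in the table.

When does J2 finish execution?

7

Schedule: | J1 0-1 | J2 1-2 | J4 2-4 | J2 4-7 | J3 7-20 | J5 20-28 | J1 28-45 |
Completion: J1=45  J2=7  J3=20  J4=4  J5=28
Turnaround (C−A): J1=45  J2=6  J3=18  J4=2  J5=14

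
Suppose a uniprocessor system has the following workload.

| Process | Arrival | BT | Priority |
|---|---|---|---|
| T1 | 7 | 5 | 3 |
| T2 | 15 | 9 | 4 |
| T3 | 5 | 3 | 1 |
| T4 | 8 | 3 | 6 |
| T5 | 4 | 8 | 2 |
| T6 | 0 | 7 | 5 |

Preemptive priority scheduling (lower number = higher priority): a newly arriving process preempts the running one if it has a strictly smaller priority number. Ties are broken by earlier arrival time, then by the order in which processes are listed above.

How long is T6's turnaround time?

32

Gantt: | T6 0-4 | T5 4-5 | T3 5-8 | T5 8-15 | T1 15-20 | T2 20-29 | T6 29-32 | T4 32-35 |
Completion: T1=20  T2=29  T3=8  T4=35  T5=15  T6=32
Turnaround (C−A): T1=13  T2=14  T3=3  T4=27  T5=11  T6=32
Turnaround(T6) = completion − arrival = 32 − 0 = 32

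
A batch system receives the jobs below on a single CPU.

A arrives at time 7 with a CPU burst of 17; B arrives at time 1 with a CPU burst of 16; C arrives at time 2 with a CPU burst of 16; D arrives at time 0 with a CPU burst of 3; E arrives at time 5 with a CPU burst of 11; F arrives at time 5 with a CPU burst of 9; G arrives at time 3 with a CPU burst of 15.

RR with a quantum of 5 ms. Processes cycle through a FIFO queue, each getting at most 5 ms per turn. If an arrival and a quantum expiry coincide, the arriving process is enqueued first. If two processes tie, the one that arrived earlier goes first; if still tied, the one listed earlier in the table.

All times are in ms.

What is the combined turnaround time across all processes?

Timeline: | D 0-3 | B 3-8 | C 8-13 | G 13-18 | E 18-23 | F 23-28 | A 28-33 | B 33-38 | C 38-43 | G 43-48 | E 48-53 | F 53-57 | A 57-62 | B 62-67 | C 67-72 | G 72-77 | E 77-78 | A 78-83 | B 83-84 | C 84-85 | A 85-87 |
Completion: A=87  B=84  C=85  D=3  E=78  F=57  G=77
Turnaround = completion − arrival: A=80, B=83, C=83, D=3, E=73, F=52, G=74
Total turnaround = 80 + 83 + 83 + 3 + 73 + 52 + 74 = 448

448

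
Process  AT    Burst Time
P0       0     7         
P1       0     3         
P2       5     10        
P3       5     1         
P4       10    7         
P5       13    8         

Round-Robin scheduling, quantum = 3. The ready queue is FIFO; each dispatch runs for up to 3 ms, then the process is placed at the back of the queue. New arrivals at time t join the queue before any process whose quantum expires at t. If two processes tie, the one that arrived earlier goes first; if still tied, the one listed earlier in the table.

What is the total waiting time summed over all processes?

Gantt: | P0 0-3 | P1 3-6 | P0 6-9 | P2 9-12 | P3 12-13 | P0 13-14 | P4 14-17 | P2 17-20 | P5 20-23 | P4 23-26 | P2 26-29 | P5 29-32 | P4 32-33 | P2 33-34 | P5 34-36 |
Completion: P0=14  P1=6  P2=34  P3=13  P4=33  P5=36
Turnaround (C−A): P0=14  P1=6  P2=29  P3=8  P4=23  P5=23
Waiting = turnaround − burst: P0=7, P1=3, P2=19, P3=7, P4=16, P5=15
Total waiting = 7 + 3 + 19 + 7 + 16 + 15 = 67

67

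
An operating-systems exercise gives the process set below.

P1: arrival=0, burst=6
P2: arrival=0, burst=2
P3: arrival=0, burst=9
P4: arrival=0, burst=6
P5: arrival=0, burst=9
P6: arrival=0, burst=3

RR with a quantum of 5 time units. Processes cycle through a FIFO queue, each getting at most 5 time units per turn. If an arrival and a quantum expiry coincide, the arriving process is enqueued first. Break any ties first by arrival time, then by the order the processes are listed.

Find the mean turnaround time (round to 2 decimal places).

Schedule: | P1 0-5 | P2 5-7 | P3 7-12 | P4 12-17 | P5 17-22 | P6 22-25 | P1 25-26 | P3 26-30 | P4 30-31 | P5 31-35 |
Completion: P1=26  P2=7  P3=30  P4=31  P5=35  P6=25
Turnaround (C−A): P1=26  P2=7  P3=30  P4=31  P5=35  P6=25
Turnaround times: P1=26, P2=7, P3=30, P4=31, P5=35, P6=25
Average turnaround = (26+7+30+31+35+25) / 6 = 154/6 = 25.67

25.67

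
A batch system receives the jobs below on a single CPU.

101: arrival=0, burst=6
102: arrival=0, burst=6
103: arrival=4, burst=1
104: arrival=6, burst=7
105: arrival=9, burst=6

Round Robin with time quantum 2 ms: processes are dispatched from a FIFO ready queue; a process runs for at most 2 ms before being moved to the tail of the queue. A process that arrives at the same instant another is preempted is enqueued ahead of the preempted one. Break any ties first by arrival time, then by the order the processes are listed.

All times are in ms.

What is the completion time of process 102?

Schedule: | 101 0-2 | 102 2-4 | 101 4-6 | 103 6-7 | 102 7-9 | 104 9-11 | 101 11-13 | 105 13-15 | 102 15-17 | 104 17-19 | 105 19-21 | 104 21-23 | 105 23-25 | 104 25-26 |
Completion: 101=13  102=17  103=7  104=26  105=25
Turnaround (C−A): 101=13  102=17  103=3  104=20  105=16

17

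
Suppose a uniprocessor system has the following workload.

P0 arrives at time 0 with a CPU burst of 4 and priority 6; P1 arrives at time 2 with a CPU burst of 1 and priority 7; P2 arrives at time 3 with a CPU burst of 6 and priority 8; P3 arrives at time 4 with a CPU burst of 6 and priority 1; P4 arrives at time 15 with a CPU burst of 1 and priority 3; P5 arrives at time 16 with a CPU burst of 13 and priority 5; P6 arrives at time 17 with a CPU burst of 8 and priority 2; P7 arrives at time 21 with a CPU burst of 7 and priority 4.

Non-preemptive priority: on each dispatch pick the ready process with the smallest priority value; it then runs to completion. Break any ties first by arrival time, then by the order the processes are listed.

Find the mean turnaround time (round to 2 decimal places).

11.75

Gantt: | P0 0-4 | P3 4-10 | P1 10-11 | P2 11-17 | P6 17-25 | P4 25-26 | P7 26-33 | P5 33-46 |
Completion: P0=4  P1=11  P2=17  P3=10  P4=26  P5=46  P6=25  P7=33
Turnaround times: P0=4, P1=9, P2=14, P3=6, P4=11, P5=30, P6=8, P7=12
Average turnaround = (4+9+14+6+11+30+8+12) / 8 = 94/8 = 11.75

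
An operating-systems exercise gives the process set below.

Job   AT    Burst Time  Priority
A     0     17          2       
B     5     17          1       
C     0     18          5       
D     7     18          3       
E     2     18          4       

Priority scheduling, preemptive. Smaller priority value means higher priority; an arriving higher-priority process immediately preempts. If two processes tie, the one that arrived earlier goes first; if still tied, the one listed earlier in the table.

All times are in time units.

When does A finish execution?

34

Gantt: | A 0-5 | B 5-22 | A 22-34 | D 34-52 | E 52-70 | C 70-88 |
Completion: A=34  B=22  C=88  D=52  E=70
Turnaround (C−A): A=34  B=17  C=88  D=45  E=68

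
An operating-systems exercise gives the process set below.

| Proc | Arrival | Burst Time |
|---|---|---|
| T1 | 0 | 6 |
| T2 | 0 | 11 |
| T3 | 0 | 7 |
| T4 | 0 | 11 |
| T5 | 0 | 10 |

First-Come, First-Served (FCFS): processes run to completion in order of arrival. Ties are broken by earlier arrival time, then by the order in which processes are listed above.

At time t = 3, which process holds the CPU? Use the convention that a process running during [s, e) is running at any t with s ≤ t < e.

T1

Schedule: | T1 0-6 | T2 6-17 | T3 17-24 | T4 24-35 | T5 35-45 |
Completion: T1=6  T2=17  T3=24  T4=35  T5=45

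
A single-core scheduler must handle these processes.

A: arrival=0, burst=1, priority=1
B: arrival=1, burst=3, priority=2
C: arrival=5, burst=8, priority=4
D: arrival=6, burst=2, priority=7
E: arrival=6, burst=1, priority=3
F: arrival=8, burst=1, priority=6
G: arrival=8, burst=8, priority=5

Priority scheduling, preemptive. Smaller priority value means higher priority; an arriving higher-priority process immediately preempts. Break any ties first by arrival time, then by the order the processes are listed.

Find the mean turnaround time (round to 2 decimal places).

8.86

Schedule: | A 0-1 | B 1-4 | idle 4-5 | C 5-6 | E 6-7 | C 7-14 | G 14-22 | F 22-23 | D 23-25 |
Completion: A=1  B=4  C=14  D=25  E=7  F=23  G=22
Turnaround (C−A): A=1  B=3  C=9  D=19  E=1  F=15  G=14
Turnaround times: A=1, B=3, C=9, D=19, E=1, F=15, G=14
Average turnaround = (1+3+9+19+1+15+14) / 7 = 62/7 = 8.86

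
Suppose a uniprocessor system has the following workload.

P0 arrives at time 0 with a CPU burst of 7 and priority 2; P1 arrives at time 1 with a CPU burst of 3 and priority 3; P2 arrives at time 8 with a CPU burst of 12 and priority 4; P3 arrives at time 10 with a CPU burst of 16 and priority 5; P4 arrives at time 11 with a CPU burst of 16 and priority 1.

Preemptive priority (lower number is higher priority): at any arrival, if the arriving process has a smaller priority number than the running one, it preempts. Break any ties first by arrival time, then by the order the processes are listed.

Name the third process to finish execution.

Timeline: | P0 0-7 | P1 7-10 | P2 10-11 | P4 11-27 | P2 27-38 | P3 38-54 |
Completion: P0=7  P1=10  P2=38  P3=54  P4=27
Finish order: P0 → P1 → P4 → P2 → P3

P4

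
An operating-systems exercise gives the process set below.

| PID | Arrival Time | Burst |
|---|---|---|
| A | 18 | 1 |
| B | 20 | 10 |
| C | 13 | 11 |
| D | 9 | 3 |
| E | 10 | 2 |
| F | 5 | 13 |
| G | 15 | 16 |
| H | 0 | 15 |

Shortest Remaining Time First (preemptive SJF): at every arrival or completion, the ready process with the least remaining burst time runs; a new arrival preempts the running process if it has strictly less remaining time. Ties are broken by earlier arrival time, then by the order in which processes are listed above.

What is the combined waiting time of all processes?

104

Schedule: | H 0-9 | D 9-12 | E 12-14 | H 14-18 | A 18-19 | H 19-21 | B 21-31 | C 31-42 | F 42-55 | G 55-71 |
Completion: A=19  B=31  C=42  D=12  E=14  F=55  G=71  H=21
Turnaround (C−A): A=1  B=11  C=29  D=3  E=4  F=50  G=56  H=21
Waiting = turnaround − burst: A=0, B=1, C=18, D=0, E=2, F=37, G=40, H=6
Total waiting = 0 + 1 + 18 + 0 + 2 + 37 + 40 + 6 = 104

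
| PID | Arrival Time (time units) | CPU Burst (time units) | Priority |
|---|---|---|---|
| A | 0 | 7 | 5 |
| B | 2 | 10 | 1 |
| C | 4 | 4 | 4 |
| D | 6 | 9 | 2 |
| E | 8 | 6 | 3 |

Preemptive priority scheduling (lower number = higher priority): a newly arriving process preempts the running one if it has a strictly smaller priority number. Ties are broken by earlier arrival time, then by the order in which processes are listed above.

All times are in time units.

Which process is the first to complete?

Schedule: | A 0-2 | B 2-12 | D 12-21 | E 21-27 | C 27-31 | A 31-36 |
Completion: A=36  B=12  C=31  D=21  E=27
Turnaround (C−A): A=36  B=10  C=27  D=15  E=19
Finish order: B → D → E → C → A

B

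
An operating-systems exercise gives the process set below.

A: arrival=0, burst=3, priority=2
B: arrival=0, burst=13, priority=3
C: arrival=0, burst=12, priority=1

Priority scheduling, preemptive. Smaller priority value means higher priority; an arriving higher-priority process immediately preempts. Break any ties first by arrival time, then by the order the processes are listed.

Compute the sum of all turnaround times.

Schedule: | C 0-12 | A 12-15 | B 15-28 |
Completion: A=15  B=28  C=12
Turnaround = completion − arrival: A=15, B=28, C=12
Total turnaround = 15 + 28 + 12 = 55

55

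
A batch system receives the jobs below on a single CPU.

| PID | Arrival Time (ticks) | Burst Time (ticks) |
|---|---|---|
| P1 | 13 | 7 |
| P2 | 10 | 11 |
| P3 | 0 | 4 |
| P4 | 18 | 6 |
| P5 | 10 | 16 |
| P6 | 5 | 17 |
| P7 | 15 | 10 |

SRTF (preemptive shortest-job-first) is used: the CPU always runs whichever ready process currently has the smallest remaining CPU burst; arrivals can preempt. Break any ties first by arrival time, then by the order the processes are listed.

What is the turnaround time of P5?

Schedule: | P3 0-4 | idle 4-5 | P6 5-10 | P2 10-13 | P1 13-20 | P4 20-26 | P2 26-34 | P7 34-44 | P6 44-56 | P5 56-72 |
Completion: P1=20  P2=34  P3=4  P4=26  P5=72  P6=56  P7=44
Turnaround (C−A): P1=7  P2=24  P3=4  P4=8  P5=62  P6=51  P7=29
Turnaround(P5) = completion − arrival = 72 − 10 = 62

62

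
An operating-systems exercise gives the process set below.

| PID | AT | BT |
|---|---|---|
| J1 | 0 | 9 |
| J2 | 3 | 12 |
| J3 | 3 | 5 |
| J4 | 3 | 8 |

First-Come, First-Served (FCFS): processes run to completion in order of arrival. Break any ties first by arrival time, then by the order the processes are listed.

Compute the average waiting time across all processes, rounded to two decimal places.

11.75

Schedule: | J1 0-9 | J2 9-21 | J3 21-26 | J4 26-34 |
Completion: J1=9  J2=21  J3=26  J4=34
Turnaround (C−A): J1=9  J2=18  J3=23  J4=31
Waiting times: J1=0, J2=6, J3=18, J4=23
Average waiting = (0+6+18+23) / 4 = 47/4 = 11.75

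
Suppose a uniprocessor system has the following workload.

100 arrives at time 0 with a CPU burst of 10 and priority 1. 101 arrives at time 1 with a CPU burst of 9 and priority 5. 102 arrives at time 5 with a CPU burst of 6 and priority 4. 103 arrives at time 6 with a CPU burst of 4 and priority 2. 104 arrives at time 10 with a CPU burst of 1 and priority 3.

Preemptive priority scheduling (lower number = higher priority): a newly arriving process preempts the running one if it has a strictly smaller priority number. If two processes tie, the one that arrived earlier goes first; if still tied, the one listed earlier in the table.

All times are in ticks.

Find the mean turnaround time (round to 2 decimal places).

Timeline: | 100 0-10 | 103 10-14 | 104 14-15 | 102 15-21 | 101 21-30 |
Completion: 100=10  101=30  102=21  103=14  104=15
Turnaround times: 100=10, 101=29, 102=16, 103=8, 104=5
Average turnaround = (10+29+16+8+5) / 5 = 68/5 = 13.60

13.60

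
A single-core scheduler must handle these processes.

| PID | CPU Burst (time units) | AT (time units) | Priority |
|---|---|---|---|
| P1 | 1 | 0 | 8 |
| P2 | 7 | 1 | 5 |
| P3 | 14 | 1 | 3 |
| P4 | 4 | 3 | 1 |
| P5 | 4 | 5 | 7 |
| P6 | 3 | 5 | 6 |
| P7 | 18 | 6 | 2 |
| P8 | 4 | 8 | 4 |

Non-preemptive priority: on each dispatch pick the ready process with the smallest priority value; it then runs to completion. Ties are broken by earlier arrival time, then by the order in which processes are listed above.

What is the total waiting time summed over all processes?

183

Gantt: | P1 0-1 | P3 1-15 | P4 15-19 | P7 19-37 | P8 37-41 | P2 41-48 | P6 48-51 | P5 51-55 |
Completion: P1=1  P2=48  P3=15  P4=19  P5=55  P6=51  P7=37  P8=41
Turnaround (C−A): P1=1  P2=47  P3=14  P4=16  P5=50  P6=46  P7=31  P8=33
Waiting = turnaround − burst: P1=0, P2=40, P3=0, P4=12, P5=46, P6=43, P7=13, P8=29
Total waiting = 0 + 40 + 0 + 12 + 46 + 43 + 13 + 29 = 183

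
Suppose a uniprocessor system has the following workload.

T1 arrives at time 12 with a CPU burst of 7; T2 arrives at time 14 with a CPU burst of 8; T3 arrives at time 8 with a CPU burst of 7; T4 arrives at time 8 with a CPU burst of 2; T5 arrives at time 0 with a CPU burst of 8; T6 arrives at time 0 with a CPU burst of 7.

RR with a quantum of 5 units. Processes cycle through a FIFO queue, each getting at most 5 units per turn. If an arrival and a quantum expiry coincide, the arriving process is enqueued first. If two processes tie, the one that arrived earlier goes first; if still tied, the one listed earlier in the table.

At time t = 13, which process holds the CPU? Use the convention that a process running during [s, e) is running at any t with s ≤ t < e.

T3

Gantt: | T5 0-5 | T6 5-10 | T5 10-13 | T3 13-18 | T4 18-20 | T6 20-22 | T1 22-27 | T2 27-32 | T3 32-34 | T1 34-36 | T2 36-39 |
Completion: T1=36  T2=39  T3=34  T4=20  T5=13  T6=22
Turnaround (C−A): T1=24  T2=25  T3=26  T4=12  T5=13  T6=22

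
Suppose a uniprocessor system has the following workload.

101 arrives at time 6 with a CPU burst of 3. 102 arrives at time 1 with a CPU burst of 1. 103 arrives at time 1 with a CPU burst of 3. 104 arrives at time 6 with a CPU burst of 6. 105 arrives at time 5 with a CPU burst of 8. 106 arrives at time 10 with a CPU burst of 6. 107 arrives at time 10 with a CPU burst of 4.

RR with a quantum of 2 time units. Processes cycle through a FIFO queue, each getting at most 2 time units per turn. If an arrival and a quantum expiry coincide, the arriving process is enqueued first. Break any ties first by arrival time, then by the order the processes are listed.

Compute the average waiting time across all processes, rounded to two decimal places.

Schedule: | idle 0-1 | 102 1-2 | 103 2-5 | 105 5-7 | 101 7-9 | 104 9-11 | 105 11-13 | 101 13-14 | 106 14-16 | 107 16-18 | 104 18-20 | 105 20-22 | 106 22-24 | 107 24-26 | 104 26-28 | 105 28-30 | 106 30-32 |
Completion: 101=14  102=2  103=5  104=28  105=30  106=32  107=26
Waiting times: 101=5, 102=0, 103=1, 104=16, 105=17, 106=16, 107=12
Average waiting = (5+0+1+16+17+16+12) / 7 = 67/7 = 9.57

9.57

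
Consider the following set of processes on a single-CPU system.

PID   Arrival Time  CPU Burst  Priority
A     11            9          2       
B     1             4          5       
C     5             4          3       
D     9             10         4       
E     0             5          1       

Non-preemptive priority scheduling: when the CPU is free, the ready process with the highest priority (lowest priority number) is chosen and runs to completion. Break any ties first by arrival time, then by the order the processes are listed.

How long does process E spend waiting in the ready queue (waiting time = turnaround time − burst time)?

0

Gantt: | E 0-5 | C 5-9 | D 9-19 | A 19-28 | B 28-32 |
Completion: A=28  B=32  C=9  D=19  E=5
Waiting(E) = turnaround − burst = 5 − 5 = 0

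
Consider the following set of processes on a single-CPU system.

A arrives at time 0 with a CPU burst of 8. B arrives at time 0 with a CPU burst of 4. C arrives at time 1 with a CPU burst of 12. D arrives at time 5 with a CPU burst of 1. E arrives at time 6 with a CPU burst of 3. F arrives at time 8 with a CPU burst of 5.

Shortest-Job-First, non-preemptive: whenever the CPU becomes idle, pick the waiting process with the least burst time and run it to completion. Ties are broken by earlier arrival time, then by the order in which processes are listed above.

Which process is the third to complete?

Gantt: | B 0-4 | A 4-12 | D 12-13 | E 13-16 | F 16-21 | C 21-33 |
Completion: A=12  B=4  C=33  D=13  E=16  F=21
Turnaround (C−A): A=12  B=4  C=32  D=8  E=10  F=13
Finish order: B → A → D → E → F → C

D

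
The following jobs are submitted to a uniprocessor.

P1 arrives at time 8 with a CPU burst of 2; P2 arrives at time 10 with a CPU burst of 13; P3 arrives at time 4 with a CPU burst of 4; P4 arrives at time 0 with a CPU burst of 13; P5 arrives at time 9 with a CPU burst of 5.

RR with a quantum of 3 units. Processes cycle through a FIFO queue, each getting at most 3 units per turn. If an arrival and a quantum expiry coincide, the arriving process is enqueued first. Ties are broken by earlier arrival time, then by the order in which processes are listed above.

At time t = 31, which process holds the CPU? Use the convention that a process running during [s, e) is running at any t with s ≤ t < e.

P2

Timeline: | P4 0-6 | P3 6-9 | P4 9-12 | P1 12-14 | P5 14-17 | P3 17-18 | P2 18-21 | P4 21-24 | P5 24-26 | P2 26-29 | P4 29-30 | P2 30-37 |
Completion: P1=14  P2=37  P3=18  P4=30  P5=26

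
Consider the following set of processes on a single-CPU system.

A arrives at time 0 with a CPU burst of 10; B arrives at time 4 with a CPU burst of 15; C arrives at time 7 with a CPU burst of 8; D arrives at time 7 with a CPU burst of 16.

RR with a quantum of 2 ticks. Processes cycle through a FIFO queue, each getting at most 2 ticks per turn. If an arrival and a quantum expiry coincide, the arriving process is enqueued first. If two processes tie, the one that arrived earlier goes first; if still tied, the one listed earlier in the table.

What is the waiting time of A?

14

Timeline: | A 0-4 | B 4-6 | A 6-8 | B 8-10 | C 10-12 | D 12-14 | A 14-16 | B 16-18 | C 18-20 | D 20-22 | A 22-24 | B 24-26 | C 26-28 | D 28-30 | B 30-32 | C 32-34 | D 34-36 | B 36-38 | D 38-40 | B 40-42 | D 42-44 | B 44-45 | D 45-49 |
Completion: A=24  B=45  C=34  D=49
Turnaround (C−A): A=24  B=41  C=27  D=42
Waiting(A) = turnaround − burst = 24 − 10 = 14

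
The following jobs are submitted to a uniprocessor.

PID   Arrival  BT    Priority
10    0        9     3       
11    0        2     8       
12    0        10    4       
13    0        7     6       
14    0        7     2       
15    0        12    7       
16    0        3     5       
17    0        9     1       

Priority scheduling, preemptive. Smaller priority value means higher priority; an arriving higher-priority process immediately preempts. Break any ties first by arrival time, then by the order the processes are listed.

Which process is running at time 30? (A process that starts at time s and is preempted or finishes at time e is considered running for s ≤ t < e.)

12

Gantt: | 17 0-9 | 14 9-16 | 10 16-25 | 12 25-35 | 16 35-38 | 13 38-45 | 15 45-57 | 11 57-59 |
Completion: 10=25  11=59  12=35  13=45  14=16  15=57  16=38  17=9
Turnaround (C−A): 10=25  11=59  12=35  13=45  14=16  15=57  16=38  17=9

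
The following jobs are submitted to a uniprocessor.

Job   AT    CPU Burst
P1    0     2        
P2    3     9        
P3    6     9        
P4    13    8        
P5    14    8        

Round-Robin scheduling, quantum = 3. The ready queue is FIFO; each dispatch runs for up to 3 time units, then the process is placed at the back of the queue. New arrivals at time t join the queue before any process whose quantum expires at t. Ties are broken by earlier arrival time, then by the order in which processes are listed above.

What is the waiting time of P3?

Gantt: | P1 0-2 | idle 2-3 | P2 3-6 | P3 6-9 | P2 9-12 | P3 12-15 | P2 15-18 | P4 18-21 | P5 21-24 | P3 24-27 | P4 27-30 | P5 30-33 | P4 33-35 | P5 35-37 |
Completion: P1=2  P2=18  P3=27  P4=35  P5=37
Turnaround (C−A): P1=2  P2=15  P3=21  P4=22  P5=23
Waiting(P3) = turnaround − burst = 21 − 9 = 12

12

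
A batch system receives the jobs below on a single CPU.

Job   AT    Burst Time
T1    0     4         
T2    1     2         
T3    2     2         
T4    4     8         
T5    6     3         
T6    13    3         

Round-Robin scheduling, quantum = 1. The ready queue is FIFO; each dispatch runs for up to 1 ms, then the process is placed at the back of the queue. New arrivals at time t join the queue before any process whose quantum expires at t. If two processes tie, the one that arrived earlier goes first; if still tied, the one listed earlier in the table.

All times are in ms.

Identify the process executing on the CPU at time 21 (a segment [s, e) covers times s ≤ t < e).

Schedule: | T1 0-1 | T2 1-2 | T1 2-3 | T3 3-4 | T2 4-5 | T1 5-6 | T4 6-7 | T3 7-8 | T5 8-9 | T1 9-10 | T4 10-11 | T5 11-12 | T4 12-13 | T5 13-14 | T6 14-15 | T4 15-16 | T6 16-17 | T4 17-18 | T6 18-19 | T4 19-22 |
Completion: T1=10  T2=5  T3=8  T4=22  T5=14  T6=19
Turnaround (C−A): T1=10  T2=4  T3=6  T4=18  T5=8  T6=6

T4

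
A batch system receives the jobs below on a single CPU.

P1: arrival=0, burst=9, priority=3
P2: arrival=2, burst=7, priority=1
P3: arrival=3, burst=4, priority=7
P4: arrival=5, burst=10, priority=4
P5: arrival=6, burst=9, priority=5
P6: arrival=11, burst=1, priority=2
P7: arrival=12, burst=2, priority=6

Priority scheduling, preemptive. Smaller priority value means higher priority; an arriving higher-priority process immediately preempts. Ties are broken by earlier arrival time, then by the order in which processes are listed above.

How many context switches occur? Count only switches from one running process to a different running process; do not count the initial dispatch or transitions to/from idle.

Timeline: | P1 0-2 | P2 2-9 | P1 9-11 | P6 11-12 | P1 12-17 | P4 17-27 | P5 27-36 | P7 36-38 | P3 38-42 |
Completion: P1=17  P2=9  P3=42  P4=27  P5=36  P6=12  P7=38
Turnaround (C−A): P1=17  P2=7  P3=39  P4=22  P5=30  P6=1  P7=26

8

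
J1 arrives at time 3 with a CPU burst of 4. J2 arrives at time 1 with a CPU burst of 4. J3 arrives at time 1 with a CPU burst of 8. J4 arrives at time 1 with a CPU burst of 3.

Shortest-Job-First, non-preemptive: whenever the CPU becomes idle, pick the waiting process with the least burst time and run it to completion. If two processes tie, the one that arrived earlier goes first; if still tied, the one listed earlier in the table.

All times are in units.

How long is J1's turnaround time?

Schedule: | idle 0-1 | J4 1-4 | J2 4-8 | J1 8-12 | J3 12-20 |
Completion: J1=12  J2=8  J3=20  J4=4
Turnaround (C−A): J1=9  J2=7  J3=19  J4=3
Turnaround(J1) = completion − arrival = 12 − 3 = 9

9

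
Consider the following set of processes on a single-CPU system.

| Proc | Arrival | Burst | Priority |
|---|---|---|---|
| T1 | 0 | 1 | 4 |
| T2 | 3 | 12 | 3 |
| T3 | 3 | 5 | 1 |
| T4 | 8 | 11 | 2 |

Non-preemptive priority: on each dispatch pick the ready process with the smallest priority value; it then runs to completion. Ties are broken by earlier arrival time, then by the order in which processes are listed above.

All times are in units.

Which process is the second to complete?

Schedule: | T1 0-1 | idle 1-3 | T3 3-8 | T4 8-19 | T2 19-31 |
Completion: T1=1  T2=31  T3=8  T4=19
Turnaround (C−A): T1=1  T2=28  T3=5  T4=11
Finish order: T1 → T3 → T4 → T2

T3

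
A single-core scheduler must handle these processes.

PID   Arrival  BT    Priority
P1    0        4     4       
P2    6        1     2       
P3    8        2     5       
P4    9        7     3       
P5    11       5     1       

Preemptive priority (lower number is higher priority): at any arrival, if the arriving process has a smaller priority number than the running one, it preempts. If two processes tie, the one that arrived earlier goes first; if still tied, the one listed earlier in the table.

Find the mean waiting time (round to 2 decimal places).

3.40

Timeline: | P1 0-4 | idle 4-6 | P2 6-7 | idle 7-8 | P3 8-9 | P4 9-11 | P5 11-16 | P4 16-21 | P3 21-22 |
Completion: P1=4  P2=7  P3=22  P4=21  P5=16
Waiting times: P1=0, P2=0, P3=12, P4=5, P5=0
Average waiting = (0+0+12+5+0) / 5 = 17/5 = 3.40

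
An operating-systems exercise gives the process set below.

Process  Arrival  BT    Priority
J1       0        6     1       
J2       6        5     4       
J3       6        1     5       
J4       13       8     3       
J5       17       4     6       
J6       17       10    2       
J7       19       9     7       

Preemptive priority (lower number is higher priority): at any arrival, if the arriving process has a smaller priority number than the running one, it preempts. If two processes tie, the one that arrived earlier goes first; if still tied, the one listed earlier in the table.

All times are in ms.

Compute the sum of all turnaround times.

88

Schedule: | J1 0-6 | J2 6-11 | J3 11-12 | idle 12-13 | J4 13-17 | J6 17-27 | J4 27-31 | J5 31-35 | J7 35-44 |
Completion: J1=6  J2=11  J3=12  J4=31  J5=35  J6=27  J7=44
Turnaround (C−A): J1=6  J2=5  J3=6  J4=18  J5=18  J6=10  J7=25
Turnaround = completion − arrival: J1=6, J2=5, J3=6, J4=18, J5=18, J6=10, J7=25
Total turnaround = 6 + 5 + 6 + 18 + 18 + 10 + 25 = 88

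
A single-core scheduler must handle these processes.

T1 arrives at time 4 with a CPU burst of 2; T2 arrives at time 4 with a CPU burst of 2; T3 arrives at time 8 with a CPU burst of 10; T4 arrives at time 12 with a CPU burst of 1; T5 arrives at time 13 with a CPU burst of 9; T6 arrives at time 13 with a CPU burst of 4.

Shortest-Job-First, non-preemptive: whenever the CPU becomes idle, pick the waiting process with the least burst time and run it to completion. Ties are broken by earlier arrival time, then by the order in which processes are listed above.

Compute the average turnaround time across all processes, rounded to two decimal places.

8.67

Schedule: | idle 0-4 | T1 4-6 | T2 6-8 | T3 8-18 | T4 18-19 | T6 19-23 | T5 23-32 |
Completion: T1=6  T2=8  T3=18  T4=19  T5=32  T6=23
Turnaround times: T1=2, T2=4, T3=10, T4=7, T5=19, T6=10
Average turnaround = (2+4+10+7+19+10) / 6 = 52/6 = 8.67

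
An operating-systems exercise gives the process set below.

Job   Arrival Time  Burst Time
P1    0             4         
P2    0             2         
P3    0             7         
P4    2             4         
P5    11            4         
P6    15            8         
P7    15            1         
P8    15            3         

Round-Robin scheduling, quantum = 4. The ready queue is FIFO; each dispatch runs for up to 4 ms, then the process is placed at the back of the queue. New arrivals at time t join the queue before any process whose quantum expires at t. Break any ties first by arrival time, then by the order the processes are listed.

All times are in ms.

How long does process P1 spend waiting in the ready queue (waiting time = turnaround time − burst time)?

Timeline: | P1 0-4 | P2 4-6 | P3 6-10 | P4 10-14 | P3 14-17 | P5 17-21 | P6 21-25 | P7 25-26 | P8 26-29 | P6 29-33 |
Completion: P1=4  P2=6  P3=17  P4=14  P5=21  P6=33  P7=26  P8=29
Turnaround (C−A): P1=4  P2=6  P3=17  P4=12  P5=10  P6=18  P7=11  P8=14
Waiting(P1) = turnaround − burst = 4 − 4 = 0

0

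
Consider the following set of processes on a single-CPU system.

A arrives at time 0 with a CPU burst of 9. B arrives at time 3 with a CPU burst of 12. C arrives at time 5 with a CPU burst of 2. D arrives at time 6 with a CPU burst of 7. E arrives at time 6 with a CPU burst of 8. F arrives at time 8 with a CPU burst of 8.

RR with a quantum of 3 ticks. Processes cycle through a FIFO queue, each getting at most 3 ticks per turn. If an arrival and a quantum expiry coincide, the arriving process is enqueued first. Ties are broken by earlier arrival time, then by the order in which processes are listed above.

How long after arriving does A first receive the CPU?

0

Schedule: | A 0-3 | B 3-6 | A 6-9 | C 9-11 | D 11-14 | E 14-17 | B 17-20 | F 20-23 | A 23-26 | D 26-29 | E 29-32 | B 32-35 | F 35-38 | D 38-39 | E 39-41 | B 41-44 | F 44-46 |
Completion: A=26  B=44  C=11  D=39  E=41  F=46
Response(A) = first start − arrival = 0 − 0 = 0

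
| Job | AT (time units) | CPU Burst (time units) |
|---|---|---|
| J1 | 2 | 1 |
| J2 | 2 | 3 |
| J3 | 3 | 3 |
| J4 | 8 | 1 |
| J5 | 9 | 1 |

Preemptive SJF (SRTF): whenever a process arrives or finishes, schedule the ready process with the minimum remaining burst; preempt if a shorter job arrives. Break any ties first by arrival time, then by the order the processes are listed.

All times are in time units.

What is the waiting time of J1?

0

Gantt: | idle 0-2 | J1 2-3 | J2 3-6 | J3 6-9 | J4 9-10 | J5 10-11 |
Completion: J1=3  J2=6  J3=9  J4=10  J5=11
Turnaround (C−A): J1=1  J2=4  J3=6  J4=2  J5=2
Waiting(J1) = turnaround − burst = 1 − 1 = 0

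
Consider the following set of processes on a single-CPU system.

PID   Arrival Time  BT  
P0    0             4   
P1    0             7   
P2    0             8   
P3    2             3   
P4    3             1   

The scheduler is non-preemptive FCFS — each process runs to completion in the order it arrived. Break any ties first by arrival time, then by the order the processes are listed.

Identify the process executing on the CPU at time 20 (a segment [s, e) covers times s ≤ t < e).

Gantt: | P0 0-4 | P1 4-11 | P2 11-19 | P3 19-22 | P4 22-23 |
Completion: P0=4  P1=11  P2=19  P3=22  P4=23
Turnaround (C−A): P0=4  P1=11  P2=19  P3=20  P4=20

P3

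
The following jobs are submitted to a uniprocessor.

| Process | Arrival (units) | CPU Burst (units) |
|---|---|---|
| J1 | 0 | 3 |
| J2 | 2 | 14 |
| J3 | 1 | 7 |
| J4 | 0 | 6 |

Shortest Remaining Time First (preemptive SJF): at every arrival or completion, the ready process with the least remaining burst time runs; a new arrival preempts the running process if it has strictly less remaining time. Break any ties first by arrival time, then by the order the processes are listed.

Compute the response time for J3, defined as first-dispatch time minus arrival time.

Timeline: | J1 0-3 | J4 3-9 | J3 9-16 | J2 16-30 |
Completion: J1=3  J2=30  J3=16  J4=9
Response(J3) = first start − arrival = 9 − 1 = 8

8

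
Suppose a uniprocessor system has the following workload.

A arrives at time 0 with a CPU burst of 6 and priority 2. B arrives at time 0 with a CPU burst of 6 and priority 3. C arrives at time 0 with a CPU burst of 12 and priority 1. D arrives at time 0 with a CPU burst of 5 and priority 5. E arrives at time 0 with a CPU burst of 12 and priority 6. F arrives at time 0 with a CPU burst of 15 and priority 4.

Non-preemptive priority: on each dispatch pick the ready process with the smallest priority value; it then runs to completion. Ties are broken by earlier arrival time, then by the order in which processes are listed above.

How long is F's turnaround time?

Gantt: | C 0-12 | A 12-18 | B 18-24 | F 24-39 | D 39-44 | E 44-56 |
Completion: A=18  B=24  C=12  D=44  E=56  F=39
Turnaround (C−A): A=18  B=24  C=12  D=44  E=56  F=39
Turnaround(F) = completion − arrival = 39 − 0 = 39

39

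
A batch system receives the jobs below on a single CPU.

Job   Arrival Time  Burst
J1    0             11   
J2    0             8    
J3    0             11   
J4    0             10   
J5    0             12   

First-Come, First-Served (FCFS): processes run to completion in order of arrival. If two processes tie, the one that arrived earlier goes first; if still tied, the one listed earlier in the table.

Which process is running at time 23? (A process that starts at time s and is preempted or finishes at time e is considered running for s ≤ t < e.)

Schedule: | J1 0-11 | J2 11-19 | J3 19-30 | J4 30-40 | J5 40-52 |
Completion: J1=11  J2=19  J3=30  J4=40  J5=52
Turnaround (C−A): J1=11  J2=19  J3=30  J4=40  J5=52

J3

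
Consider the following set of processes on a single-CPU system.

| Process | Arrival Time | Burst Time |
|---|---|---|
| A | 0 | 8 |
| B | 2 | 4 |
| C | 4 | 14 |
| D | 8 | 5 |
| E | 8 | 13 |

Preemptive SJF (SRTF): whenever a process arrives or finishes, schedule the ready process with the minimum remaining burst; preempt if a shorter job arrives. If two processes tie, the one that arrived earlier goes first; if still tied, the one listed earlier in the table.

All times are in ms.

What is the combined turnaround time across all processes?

Timeline: | A 0-2 | B 2-6 | A 6-12 | D 12-17 | E 17-30 | C 30-44 |
Completion: A=12  B=6  C=44  D=17  E=30
Turnaround (C−A): A=12  B=4  C=40  D=9  E=22
Turnaround = completion − arrival: A=12, B=4, C=40, D=9, E=22
Total turnaround = 12 + 4 + 40 + 9 + 22 = 87

87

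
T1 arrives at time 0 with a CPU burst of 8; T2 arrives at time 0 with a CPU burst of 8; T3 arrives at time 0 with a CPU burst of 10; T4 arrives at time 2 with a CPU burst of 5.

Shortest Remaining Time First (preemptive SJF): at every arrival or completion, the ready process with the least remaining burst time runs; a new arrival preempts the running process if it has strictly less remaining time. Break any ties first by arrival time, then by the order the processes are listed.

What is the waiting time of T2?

Timeline: | T1 0-2 | T4 2-7 | T1 7-13 | T2 13-21 | T3 21-31 |
Completion: T1=13  T2=21  T3=31  T4=7
Turnaround (C−A): T1=13  T2=21  T3=31  T4=5
Waiting(T2) = turnaround − burst = 21 − 8 = 13

13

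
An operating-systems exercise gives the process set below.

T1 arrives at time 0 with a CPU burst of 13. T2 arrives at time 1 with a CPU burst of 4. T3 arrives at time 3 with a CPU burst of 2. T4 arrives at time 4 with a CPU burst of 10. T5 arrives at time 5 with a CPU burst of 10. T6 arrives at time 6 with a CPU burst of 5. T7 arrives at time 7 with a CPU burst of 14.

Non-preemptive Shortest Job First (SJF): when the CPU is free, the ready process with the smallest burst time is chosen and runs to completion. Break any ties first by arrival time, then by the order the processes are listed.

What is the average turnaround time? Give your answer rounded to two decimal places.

Gantt: | T1 0-13 | T3 13-15 | T2 15-19 | T6 19-24 | T4 24-34 | T5 34-44 | T7 44-58 |
Completion: T1=13  T2=19  T3=15  T4=34  T5=44  T6=24  T7=58
Turnaround times: T1=13, T2=18, T3=12, T4=30, T5=39, T6=18, T7=51
Average turnaround = (13+18+12+30+39+18+51) / 7 = 181/7 = 25.86

25.86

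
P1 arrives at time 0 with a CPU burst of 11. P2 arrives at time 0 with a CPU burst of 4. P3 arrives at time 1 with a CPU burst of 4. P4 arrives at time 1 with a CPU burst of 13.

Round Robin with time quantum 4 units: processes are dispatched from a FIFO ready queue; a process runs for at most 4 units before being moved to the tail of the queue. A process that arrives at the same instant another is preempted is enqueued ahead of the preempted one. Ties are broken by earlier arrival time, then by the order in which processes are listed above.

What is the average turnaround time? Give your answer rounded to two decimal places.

19.25

Timeline: | P1 0-4 | P2 4-8 | P3 8-12 | P4 12-16 | P1 16-20 | P4 20-24 | P1 24-27 | P4 27-32 |
Completion: P1=27  P2=8  P3=12  P4=32
Turnaround (C−A): P1=27  P2=8  P3=11  P4=31
Turnaround times: P1=27, P2=8, P3=11, P4=31
Average turnaround = (27+8+11+31) / 4 = 77/4 = 19.25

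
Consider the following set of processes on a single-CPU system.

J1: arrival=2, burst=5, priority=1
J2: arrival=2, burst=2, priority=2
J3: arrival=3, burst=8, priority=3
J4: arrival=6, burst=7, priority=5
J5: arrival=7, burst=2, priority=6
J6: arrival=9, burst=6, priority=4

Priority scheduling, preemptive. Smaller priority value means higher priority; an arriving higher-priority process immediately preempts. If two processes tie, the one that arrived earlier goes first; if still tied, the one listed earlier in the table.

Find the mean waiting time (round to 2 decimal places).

9.83

Schedule: | idle 0-2 | J1 2-7 | J2 7-9 | J3 9-17 | J6 17-23 | J4 23-30 | J5 30-32 |
Completion: J1=7  J2=9  J3=17  J4=30  J5=32  J6=23
Turnaround (C−A): J1=5  J2=7  J3=14  J4=24  J5=25  J6=14
Waiting times: J1=0, J2=5, J3=6, J4=17, J5=23, J6=8
Average waiting = (0+5+6+17+23+8) / 6 = 59/6 = 9.83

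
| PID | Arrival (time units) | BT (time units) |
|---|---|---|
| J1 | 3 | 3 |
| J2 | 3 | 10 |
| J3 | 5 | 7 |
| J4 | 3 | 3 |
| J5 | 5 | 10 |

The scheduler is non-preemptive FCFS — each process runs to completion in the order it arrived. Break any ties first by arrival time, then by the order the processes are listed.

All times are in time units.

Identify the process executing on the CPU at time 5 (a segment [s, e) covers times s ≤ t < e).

Schedule: | idle 0-3 | J1 3-6 | J2 6-16 | J4 16-19 | J3 19-26 | J5 26-36 |
Completion: J1=6  J2=16  J3=26  J4=19  J5=36

J1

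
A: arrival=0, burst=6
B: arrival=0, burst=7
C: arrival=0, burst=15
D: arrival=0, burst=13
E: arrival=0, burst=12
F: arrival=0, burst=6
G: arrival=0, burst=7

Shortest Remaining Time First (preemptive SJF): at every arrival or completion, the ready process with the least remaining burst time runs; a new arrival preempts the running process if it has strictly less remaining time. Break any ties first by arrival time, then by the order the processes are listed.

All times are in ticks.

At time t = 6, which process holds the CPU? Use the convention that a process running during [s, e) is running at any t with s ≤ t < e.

Schedule: | A 0-6 | F 6-12 | B 12-19 | G 19-26 | E 26-38 | D 38-51 | C 51-66 |
Completion: A=6  B=19  C=66  D=51  E=38  F=12  G=26
Turnaround (C−A): A=6  B=19  C=66  D=51  E=38  F=12  G=26

F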